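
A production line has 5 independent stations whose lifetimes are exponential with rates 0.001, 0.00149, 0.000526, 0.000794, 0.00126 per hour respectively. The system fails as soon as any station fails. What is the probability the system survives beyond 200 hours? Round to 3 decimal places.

The time to first failure is exponential with rate Σλ = 0.001 + 0.00149 + 0.000526 + 0.000794 + 0.00126 = 0.00507.
P(min > 200) = e^(−0.00507·200) = e^(−1.014) ≈ 0.363.

0.363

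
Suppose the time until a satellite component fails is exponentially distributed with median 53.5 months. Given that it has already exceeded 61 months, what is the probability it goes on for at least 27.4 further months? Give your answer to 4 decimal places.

0.7012

For an exponential, median = ln(2)/λ, so λ = ln 2 / 53.5 = 0.012956 per month.
The exponential is memoryless, so the remaining time is again Exp(λ): the condition X > 61 is irrelevant.
P(X > 27.4) = e^(−0.355) ≈ 0.7012.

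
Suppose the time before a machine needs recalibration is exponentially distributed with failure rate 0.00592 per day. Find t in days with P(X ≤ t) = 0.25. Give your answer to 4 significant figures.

Set 1 − e^(−λt) = 0.25, so t = −ln(0.75)/λ = 0.28768/0.00592 ≈ 48.5949 days.

48.59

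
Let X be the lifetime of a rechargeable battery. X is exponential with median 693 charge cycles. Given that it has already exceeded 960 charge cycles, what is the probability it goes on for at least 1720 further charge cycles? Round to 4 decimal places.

For an exponential, median = ln(2)/λ, so λ = ln 2 / 693 = 0.00100021 per charge cycle.
P(X > s+t | X > s) = e^(−λ(s+t))/e^(−λs) = e^(−λt), independent of s = 960.
P(X > 1720) = e^(−1.7204) ≈ 0.1790.

0.1790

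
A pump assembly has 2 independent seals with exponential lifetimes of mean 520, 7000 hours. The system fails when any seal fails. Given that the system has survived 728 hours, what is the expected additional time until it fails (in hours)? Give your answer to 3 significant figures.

First-failure rate Σλ = 1/520 + 1/7000 = 0.00206593.
By memorylessness the expected residual is 1/Σλ = 484.043 hours, regardless of the 728 already elapsed.

484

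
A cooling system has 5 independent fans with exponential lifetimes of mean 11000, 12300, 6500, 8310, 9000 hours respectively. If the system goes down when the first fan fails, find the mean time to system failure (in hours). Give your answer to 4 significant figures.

1794

The first failure time is exponential with rate Σλ_i = 1/11000 + 1/12300 + 1/6500 + 1/8310 + 1/9000 = 0.000557504 per hour.
E[min] = 1/Σλ = 1/0.000557504 = 1793.71 hours.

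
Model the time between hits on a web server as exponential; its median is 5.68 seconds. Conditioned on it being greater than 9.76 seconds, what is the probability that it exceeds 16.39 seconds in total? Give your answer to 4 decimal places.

0.4453

For an exponential, median = ln(2)/λ, so λ = ln 2 / 5.68 = 0.122033 per second.
The exponential is memoryless, so the remaining time is again Exp(λ): the condition X > 9.76 is irrelevant.
P(X > 6.63) = e^(−0.80908) ≈ 0.4453.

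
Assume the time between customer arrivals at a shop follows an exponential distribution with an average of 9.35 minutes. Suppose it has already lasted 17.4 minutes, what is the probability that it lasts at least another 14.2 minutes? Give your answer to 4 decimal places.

0.2190

The rate is λ = 1/9.35 = 0.106952 per minute.
The exponential is memoryless, so the remaining time is again Exp(λ): the condition X > 17.4 is irrelevant.
P(X > 14.2) = e^(−1.5187) ≈ 0.2190.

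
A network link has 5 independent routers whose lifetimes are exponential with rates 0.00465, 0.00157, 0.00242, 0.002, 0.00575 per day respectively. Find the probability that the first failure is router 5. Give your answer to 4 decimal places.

0.3508

The time to first failure is exponential with rate Σλ = 0.00465 + 0.00157 + 0.00242 + 0.002 + 0.00575 = 0.01639.
P(router 5 first) = λ_5/Σλ = 0.00575/0.01639 ≈ 0.3508.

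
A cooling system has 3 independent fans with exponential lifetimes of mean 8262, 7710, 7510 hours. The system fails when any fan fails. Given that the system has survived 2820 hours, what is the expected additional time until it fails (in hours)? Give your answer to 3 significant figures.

First-failure rate Σλ = 1/8262 + 1/7710 + 1/7510 = 0.000383894.
By memorylessness the expected residual is 1/Σλ = 2604.89 hours, regardless of the 2820 already elapsed.

2600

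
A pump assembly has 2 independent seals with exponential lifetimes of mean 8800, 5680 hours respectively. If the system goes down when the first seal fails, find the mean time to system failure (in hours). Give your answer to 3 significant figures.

3450

The first failure time is exponential with rate Σλ_i = 1/8800 + 1/5680 = 0.000289693 per hour.
E[min] = 1/Σλ = 1/0.000289693 = 3451.93 hours.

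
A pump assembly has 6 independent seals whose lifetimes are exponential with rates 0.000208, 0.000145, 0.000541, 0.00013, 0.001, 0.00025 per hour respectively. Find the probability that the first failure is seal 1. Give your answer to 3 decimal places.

0.091

The time to first failure is exponential with rate Σλ = 0.000208 + 0.000145 + 0.000541 + 0.00013 + 0.001 + 0.00025 = 0.002274.
P(seal 1 first) = λ_1/Σλ = 0.000208/0.002274 ≈ 0.091.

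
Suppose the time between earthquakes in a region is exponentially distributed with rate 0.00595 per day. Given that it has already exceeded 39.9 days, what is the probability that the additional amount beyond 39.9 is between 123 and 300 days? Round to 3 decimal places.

Memoryless: the residual past 39.9 is again Exp(λ).
P(123 < residual < 300) = e^(−λ·123) − e^(−λ·300) = 0.48102 − 0.16780 ≈ 0.313.

0.313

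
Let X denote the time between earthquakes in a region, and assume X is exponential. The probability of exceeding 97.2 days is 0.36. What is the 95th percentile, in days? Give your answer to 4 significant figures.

285.0

e^(−λ·97.2) = 0.36 ⇒ λ = −ln(0.36)/97.2 = 0.0105108.
95th percentile: 1 − e^(−λt) = 0.95, t = −ln(0.05)/λ = 285.014 days.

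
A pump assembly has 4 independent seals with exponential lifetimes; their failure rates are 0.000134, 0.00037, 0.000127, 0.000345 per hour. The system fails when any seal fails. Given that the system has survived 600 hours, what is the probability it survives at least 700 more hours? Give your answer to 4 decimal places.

0.5050

Time to first failure ~ Exp(Σλ) with Σλ = 0.000976.
By memorylessness, P(T > 600+700 | T > 600) = P(T > 700) = e^(−0.000976·700) ≈ 0.5050.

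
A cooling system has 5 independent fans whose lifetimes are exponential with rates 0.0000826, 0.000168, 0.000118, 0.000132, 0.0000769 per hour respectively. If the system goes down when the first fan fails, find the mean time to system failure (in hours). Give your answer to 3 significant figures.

1730

The time to first failure is exponential with rate Σλ = 0.0000826 + 0.000168 + 0.000118 + 0.000132 + 0.0000769 = 0.0005775.
E[min] = 1/Σλ = 1/0.0005775 = 1731.6 hours.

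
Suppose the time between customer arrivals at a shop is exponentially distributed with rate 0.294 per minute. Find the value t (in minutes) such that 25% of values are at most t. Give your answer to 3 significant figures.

0.979

Set 1 − e^(−λt) = 0.25, so t = −ln(0.75)/λ = 0.28768/0.294 ≈ 0.97851 minutes.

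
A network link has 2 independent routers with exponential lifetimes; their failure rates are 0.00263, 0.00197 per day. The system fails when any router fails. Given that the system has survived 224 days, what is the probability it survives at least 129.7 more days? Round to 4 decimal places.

0.5507

Time to first failure ~ Exp(Σλ) with Σλ = 0.0046.
By memorylessness, P(T > 224+129.7 | T > 224) = P(T > 129.7) = e^(−0.0046·129.7) ≈ 0.5507.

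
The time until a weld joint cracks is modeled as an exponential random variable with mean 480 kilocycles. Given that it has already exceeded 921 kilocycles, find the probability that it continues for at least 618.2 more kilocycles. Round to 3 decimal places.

0.276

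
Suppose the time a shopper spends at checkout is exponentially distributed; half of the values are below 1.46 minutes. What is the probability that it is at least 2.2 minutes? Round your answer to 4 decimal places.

For an exponential, median = ln(2)/λ, so λ = ln 2 / 1.46 = 0.474758 per minute.
P(X > 2.2) = e^(−λ·2.2) = e^(−1.0445) ≈ 0.3519.

0.3519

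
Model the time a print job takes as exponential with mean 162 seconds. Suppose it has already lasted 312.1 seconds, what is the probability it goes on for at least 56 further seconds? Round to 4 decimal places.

The rate is λ = 1/162 = 0.00617284 per second.
The exponential is memoryless, so the remaining time is again Exp(λ): the condition X > 312.1 is irrelevant.
P(X > 56) = e^(−0.34568) ≈ 0.7077.

0.7077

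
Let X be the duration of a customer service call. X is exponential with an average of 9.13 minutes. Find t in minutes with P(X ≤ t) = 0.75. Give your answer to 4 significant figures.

12.66

The rate is λ = 1/9.13 = 0.109529 per minute.
Set 1 − e^(−λt) = 0.75, so t = −ln(0.25)/λ = 1.3863/0.109529 ≈ 12.6569 minutes.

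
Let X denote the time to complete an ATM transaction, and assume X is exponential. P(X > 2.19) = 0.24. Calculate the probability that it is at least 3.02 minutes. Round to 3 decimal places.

e^(−λ·2.19) = 0.24 ⇒ λ = −ln(0.24)/2.19 = 0.651651.
P(X > 3.02) = e^(−0.651651·3.02) = e^(−1.968) ≈ 0.140.

0.140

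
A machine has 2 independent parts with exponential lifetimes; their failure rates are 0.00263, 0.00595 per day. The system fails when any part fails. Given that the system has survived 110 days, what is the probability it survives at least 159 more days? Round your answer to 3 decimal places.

Time to first failure ~ Exp(Σλ) with Σλ = 0.00858.
By memorylessness, P(T > 110+159 | T > 110) = P(T > 159) = e^(−0.00858·159) ≈ 0.256.

0.256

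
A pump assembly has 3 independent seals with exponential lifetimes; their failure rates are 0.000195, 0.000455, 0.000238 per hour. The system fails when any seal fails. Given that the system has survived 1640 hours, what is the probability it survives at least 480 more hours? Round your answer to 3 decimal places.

0.653

Time to first failure ~ Exp(Σλ) with Σλ = 0.000888.
By memorylessness, P(T > 1640+480 | T > 1640) = P(T > 480) = e^(−0.000888·480) ≈ 0.653.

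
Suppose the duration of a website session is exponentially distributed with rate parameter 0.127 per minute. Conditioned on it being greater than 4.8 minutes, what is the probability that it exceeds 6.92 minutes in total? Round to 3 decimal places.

0.764

The exponential is memoryless, so the remaining time is again Exp(λ): the condition X > 4.8 is irrelevant.
P(X > 2.12) = e^(−0.26924) ≈ 0.764.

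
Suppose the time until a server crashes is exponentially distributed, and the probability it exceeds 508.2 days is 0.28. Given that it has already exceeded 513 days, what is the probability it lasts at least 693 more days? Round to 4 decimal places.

0.1762

From e^(−λ·508.2) = 0.28, λ = −ln(0.28)/508.2 = 0.00250485.
Memoryless: P(X > 513+693 | X > 513) = P(X > 693) = e^(−0.00250485·693) ≈ 0.1762.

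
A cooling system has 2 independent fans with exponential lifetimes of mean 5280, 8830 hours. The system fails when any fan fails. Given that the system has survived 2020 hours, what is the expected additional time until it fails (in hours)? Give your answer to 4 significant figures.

First-failure rate Σλ = 1/5280 + 1/8830 = 0.000302644.
By memorylessness the expected residual is 1/Σλ = 3304.21 hours, regardless of the 2020 already elapsed.

3304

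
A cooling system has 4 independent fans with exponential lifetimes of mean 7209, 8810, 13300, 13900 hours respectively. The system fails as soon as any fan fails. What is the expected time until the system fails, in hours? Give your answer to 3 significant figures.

The first failure time is exponential with rate Σλ_i = 1/7209 + 1/8810 + 1/13300 + 1/13900 = 0.000399353 per hour.
E[min] = 1/Σλ = 1/0.000399353 = 2504.05 hours.

2500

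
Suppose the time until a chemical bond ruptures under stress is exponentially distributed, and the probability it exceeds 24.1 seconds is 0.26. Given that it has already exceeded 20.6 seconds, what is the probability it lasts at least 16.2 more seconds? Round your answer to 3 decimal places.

From e^(−λ·24.1) = 0.26, λ = −ln(0.26)/24.1 = 0.0558952.
Memoryless: P(X > 20.6+16.2 | X > 20.6) = P(X > 16.2) = e^(−0.0558952·16.2) ≈ 0.404.

0.404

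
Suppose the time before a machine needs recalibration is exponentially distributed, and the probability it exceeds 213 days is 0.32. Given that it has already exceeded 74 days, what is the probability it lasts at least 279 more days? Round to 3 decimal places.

0.225

From e^(−λ·213) = 0.32, λ = −ln(0.32)/213 = 0.00534946.
Memoryless: P(X > 74+279 | X > 74) = P(X > 279) = e^(−0.00534946·279) ≈ 0.225.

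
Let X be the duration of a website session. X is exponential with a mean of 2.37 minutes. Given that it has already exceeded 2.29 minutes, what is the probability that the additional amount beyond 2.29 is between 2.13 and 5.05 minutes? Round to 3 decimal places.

The rate is λ = 1/2.37 = 0.421941 per minute.
Memoryless: the residual past 2.29 is again Exp(λ).
P(2.13 < residual < 5.05) = e^(−λ·2.13) − e^(−λ·5.05) = 0.40708 − 0.11874 ≈ 0.288.

0.288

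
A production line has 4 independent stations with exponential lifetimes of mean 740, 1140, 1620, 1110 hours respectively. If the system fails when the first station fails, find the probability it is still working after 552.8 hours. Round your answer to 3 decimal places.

0.126

The first failure time is exponential with rate Σλ_i = 1/740 + 1/1140 + 1/1620 + 1/1110 = 0.00374673 per hour.
P(min > 552.8) = e^(−0.00374673·552.8) = e^(−2.0712) ≈ 0.126.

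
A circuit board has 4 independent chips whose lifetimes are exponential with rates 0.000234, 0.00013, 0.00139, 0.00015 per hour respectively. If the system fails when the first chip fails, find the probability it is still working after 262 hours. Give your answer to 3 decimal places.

0.607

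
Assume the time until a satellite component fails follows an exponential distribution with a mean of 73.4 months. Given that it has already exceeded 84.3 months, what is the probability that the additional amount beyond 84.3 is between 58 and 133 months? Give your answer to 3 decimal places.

The rate is λ = 1/73.4 = 0.013624 per month.
Memoryless: the residual past 84.3 is again Exp(λ).
P(58 < residual < 133) = e^(−λ·58) − e^(−λ·133) = 0.45376 − 0.16333 ≈ 0.290.

0.290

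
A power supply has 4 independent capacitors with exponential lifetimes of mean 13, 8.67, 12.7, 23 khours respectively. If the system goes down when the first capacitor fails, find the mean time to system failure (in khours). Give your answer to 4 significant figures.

3.180

The first failure time is exponential with rate Σλ_i = 1/13 + 1/8.67 + 1/12.7 + 1/23 = 0.314482 per khour.
E[min] = 1/Σλ = 1/0.314482 = 3.17983 khours.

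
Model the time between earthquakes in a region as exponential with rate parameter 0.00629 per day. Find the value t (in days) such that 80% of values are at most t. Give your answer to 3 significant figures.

256

Set 1 − e^(−λt) = 0.8, so t = −ln(0.2)/λ = 1.6094/0.00629 ≈ 255.872 days.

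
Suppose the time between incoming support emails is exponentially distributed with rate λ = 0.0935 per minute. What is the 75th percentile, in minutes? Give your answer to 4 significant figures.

14.83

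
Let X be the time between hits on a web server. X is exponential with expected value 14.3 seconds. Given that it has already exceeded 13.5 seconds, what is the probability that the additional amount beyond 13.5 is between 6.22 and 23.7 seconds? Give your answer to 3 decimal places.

0.457

The rate is λ = 1/14.3 = 0.0699301 per second.
Memoryless: the residual past 13.5 is again Exp(λ).
P(6.22 < residual < 23.7) = e^(−λ·6.22) − e^(−λ·23.7) = 0.64729 − 0.19064 ≈ 0.457.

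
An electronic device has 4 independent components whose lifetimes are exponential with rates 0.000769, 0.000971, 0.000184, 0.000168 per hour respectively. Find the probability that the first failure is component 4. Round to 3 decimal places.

0.080

The time to first failure is exponential with rate Σλ = 0.000769 + 0.000971 + 0.000184 + 0.000168 = 0.002092.
P(component 4 first) = λ_4/Σλ = 0.000168/0.002092 ≈ 0.080.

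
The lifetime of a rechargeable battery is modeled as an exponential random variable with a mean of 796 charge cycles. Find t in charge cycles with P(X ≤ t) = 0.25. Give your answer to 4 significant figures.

The rate is λ = 1/796 = 0.00125628 per charge cycle.
Set 1 − e^(−λt) = 0.25, so t = −ln(0.75)/λ = 0.28768/0.00125628 ≈ 228.995 charge cycles.

229.0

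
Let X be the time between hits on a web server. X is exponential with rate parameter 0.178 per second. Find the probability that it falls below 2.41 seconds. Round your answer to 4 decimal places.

P(X ≤ 2.41) = 1 − e^(−λ·2.41) = 1 − e^(−0.42898) ≈ 0.3488.

0.3488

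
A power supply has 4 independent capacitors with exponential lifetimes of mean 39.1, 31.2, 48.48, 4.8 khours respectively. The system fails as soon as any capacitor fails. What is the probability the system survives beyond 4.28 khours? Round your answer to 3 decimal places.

0.293

The first failure time is exponential with rate Σλ_i = 1/39.1 + 1/31.2 + 1/48.48 + 1/4.8 = 0.286587 per khour.
P(min > 4.28) = e^(−0.286587·4.28) = e^(−1.2266) ≈ 0.293.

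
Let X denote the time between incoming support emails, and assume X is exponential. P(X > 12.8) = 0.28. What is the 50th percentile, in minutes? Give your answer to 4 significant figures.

6.970

e^(−λ·12.8) = 0.28 ⇒ λ = −ln(0.28)/12.8 = 0.0994504.
50th percentile: 1 − e^(−λt) = 0.5, t = −ln(0.5)/λ = 6.96977 minutes.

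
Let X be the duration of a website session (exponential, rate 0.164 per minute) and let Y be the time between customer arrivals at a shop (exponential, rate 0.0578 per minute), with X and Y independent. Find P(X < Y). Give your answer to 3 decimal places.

λ_1 = 0.164, λ_2 = 0.0578.
For independent exponentials, P(X < Y) = λ_1/(λ_1+λ_2) = 0.164/0.2218 ≈ 0.739.

0.739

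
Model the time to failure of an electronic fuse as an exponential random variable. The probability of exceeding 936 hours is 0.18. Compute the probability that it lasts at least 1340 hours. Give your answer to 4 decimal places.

0.0859

e^(−λ·936) = 0.18 ⇒ λ = −ln(0.18)/936 = 0.00183205.
P(X > 1340) = e^(−0.00183205·1340) = e^(−2.4549) ≈ 0.0859.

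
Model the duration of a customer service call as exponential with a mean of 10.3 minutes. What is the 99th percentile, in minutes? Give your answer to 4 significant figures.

47.43

The rate is λ = 1/10.3 = 0.0970874 per minute.
Set 1 − e^(−λt) = 0.99, so t = −ln(0.01)/λ = 4.6052/0.0970874 ≈ 47.4333 minutes.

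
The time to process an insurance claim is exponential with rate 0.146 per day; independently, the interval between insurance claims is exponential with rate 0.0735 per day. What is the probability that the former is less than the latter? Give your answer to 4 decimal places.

λ_1 = 0.146, λ_2 = 0.0735.
For independent exponentials, P(the former < the latter) = λ_1/(λ_1+λ_2) = 0.146/0.2195 ≈ 0.6651.

0.6651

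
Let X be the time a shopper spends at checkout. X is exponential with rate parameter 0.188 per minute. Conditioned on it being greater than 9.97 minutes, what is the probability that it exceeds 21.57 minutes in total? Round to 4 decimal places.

0.1130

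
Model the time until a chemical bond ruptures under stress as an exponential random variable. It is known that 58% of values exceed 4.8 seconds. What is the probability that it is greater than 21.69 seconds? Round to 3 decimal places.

0.085

e^(−λ·4.8) = 0.58 ⇒ λ = −ln(0.58)/4.8 = 0.113485.
P(X > 21.69) = e^(−0.113485·21.69) = e^(−2.4615) ≈ 0.085.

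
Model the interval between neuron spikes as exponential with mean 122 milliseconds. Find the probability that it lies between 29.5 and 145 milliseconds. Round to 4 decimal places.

0.4805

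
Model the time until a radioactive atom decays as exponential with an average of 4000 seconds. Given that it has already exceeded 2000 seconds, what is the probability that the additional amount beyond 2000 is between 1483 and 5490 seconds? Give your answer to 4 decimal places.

The rate is λ = 1/4000 = 0.00025 per second.
Memoryless: the residual past 2000 is again Exp(λ).
P(1483 < residual < 5490) = e^(−λ·1483) − e^(−λ·5490) = 0.69022 − 0.25347 ≈ 0.4367.

0.4367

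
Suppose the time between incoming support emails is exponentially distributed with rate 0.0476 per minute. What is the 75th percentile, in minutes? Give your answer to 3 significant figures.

29.1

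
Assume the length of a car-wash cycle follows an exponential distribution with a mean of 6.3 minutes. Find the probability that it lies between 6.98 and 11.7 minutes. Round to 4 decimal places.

0.1741

The rate is λ = 1/6.3 = 0.15873 per minute.
P(6.98 < X < 11.7) = e^(−λ·6.98) − e^(−λ·11.7) = 0.33024 − 0.15612 ≈ 0.1741.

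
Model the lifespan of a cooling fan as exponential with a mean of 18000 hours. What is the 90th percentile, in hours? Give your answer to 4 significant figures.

41450

The rate is λ = 1/18000 = 0.0000555556 per hour.
Set 1 − e^(−λt) = 0.9, so t = −ln(0.1)/λ = 2.3026/0.0000555556 ≈ 41446.5 hours.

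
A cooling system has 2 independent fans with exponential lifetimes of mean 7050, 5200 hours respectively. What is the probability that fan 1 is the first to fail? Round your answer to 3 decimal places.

0.424

Rates: λ_i = 1/mean_i → 0.000141844, 0.000192308; Σλ = 0.000334152.
P(fan 1 first) = λ_1/Σλ = 0.000141844/0.000334152 ≈ 0.424.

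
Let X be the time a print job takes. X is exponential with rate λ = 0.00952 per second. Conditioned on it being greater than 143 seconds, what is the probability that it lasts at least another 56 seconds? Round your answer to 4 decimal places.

0.5868

By the memoryless property, P(X > 143+56 | X > 143) = P(X > 56).
P(X > 56) = e^(−0.53312) ≈ 0.5868.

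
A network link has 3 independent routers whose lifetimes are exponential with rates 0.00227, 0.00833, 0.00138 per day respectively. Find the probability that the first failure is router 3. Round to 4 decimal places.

The time to first failure is exponential with rate Σλ = 0.00227 + 0.00833 + 0.00138 = 0.01198.
P(router 3 first) = λ_3/Σλ = 0.00138/0.01198 ≈ 0.1152.

0.1152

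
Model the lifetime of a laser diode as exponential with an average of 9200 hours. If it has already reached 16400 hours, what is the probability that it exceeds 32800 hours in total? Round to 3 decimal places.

0.168

The rate is λ = 1/9200 = 0.000108696 per hour.
The exponential is memoryless, so the remaining time is again Exp(λ): the condition X > 16400 is irrelevant.
P(X > 16400) = e^(−1.7826) ≈ 0.168.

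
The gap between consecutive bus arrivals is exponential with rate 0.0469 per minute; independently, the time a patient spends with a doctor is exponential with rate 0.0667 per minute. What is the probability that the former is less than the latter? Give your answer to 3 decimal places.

0.413

λ_1 = 0.0469, λ_2 = 0.0667.
For independent exponentials, P(the former < the latter) = λ_1/(λ_1+λ_2) = 0.0469/0.1136 ≈ 0.413.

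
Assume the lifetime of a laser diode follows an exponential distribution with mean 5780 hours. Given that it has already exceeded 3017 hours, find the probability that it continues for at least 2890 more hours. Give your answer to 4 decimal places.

The rate is λ = 1/5780 = 0.00017301 per hour.
By the memoryless property, P(X > 3017+2890 | X > 3017) = P(X > 2890).
P(X > 2890) = e^(−0.5) ≈ 0.6065.

0.6065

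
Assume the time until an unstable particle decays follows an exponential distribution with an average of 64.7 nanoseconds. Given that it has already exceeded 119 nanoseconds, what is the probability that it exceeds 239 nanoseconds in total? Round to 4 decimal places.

The rate is λ = 1/64.7 = 0.015456 per nanosecond.
The exponential is memoryless, so the remaining time is again Exp(λ): the condition X > 119 is irrelevant.
P(X > 120) = e^(−1.8547) ≈ 0.1565.

0.1565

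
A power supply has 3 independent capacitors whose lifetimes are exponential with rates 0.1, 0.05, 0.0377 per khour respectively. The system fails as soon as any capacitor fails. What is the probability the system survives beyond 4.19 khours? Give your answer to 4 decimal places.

0.4555

The time to first failure is exponential with rate Σλ = 0.1 + 0.05 + 0.0377 = 0.1877.
P(min > 4.19) = e^(−0.1877·4.19) = e^(−0.78646) ≈ 0.4555.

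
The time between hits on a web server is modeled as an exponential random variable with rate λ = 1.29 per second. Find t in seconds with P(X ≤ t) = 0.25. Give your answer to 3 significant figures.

Set 1 − e^(−λt) = 0.25, so t = −ln(0.75)/λ = 0.28768/1.29 ≈ 0.223009 seconds.

0.223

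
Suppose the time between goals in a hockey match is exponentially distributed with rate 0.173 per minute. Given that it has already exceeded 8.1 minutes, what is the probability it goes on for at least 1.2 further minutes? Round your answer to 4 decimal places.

By the memoryless property, P(X > 8.1+1.2 | X > 8.1) = P(X > 1.2).
P(X > 1.2) = e^(−0.2076) ≈ 0.8125.

0.8125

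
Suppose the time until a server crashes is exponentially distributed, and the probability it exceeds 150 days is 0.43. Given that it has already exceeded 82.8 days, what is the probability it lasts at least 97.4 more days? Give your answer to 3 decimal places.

0.578

From e^(−λ·150) = 0.43, λ = −ln(0.43)/150 = 0.00562647.
Memoryless: P(X > 82.8+97.4 | X > 82.8) = P(X > 97.4) = e^(−0.00562647·97.4) ≈ 0.578.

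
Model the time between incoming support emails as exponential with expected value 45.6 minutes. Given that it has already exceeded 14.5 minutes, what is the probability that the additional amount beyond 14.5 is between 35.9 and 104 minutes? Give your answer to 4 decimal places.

The rate is λ = 1/45.6 = 0.0219298 per minute.
Memoryless: the residual past 14.5 is again Exp(λ).
P(35.9 < residual < 104) = e^(−λ·35.9) − e^(−λ·104) = 0.45508 − 0.10221 ≈ 0.3529.

0.3529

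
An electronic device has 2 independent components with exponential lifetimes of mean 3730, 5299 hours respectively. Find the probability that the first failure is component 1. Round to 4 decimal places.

0.5869

Rates: λ_i = 1/mean_i → 0.000268097, 0.000188715; Σλ = 0.000456811.
P(component 1 first) = λ_1/Σλ = 0.000268097/0.000456811 ≈ 0.5869.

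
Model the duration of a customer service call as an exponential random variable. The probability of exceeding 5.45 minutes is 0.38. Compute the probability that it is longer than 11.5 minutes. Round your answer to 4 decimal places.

e^(−λ·5.45) = 0.38 ⇒ λ = −ln(0.38)/5.45 = 0.177538.
P(X > 11.5) = e^(−0.177538·11.5) = e^(−2.0417) ≈ 0.1298.

0.1298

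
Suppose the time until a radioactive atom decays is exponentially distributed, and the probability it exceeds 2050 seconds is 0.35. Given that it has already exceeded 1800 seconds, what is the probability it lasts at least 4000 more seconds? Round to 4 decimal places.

0.1289

From e^(−λ·2050) = 0.35, λ = −ln(0.35)/2050 = 0.000512108.
Memoryless: P(X > 1800+4000 | X > 1800) = P(X > 4000) = e^(−0.000512108·4000) ≈ 0.1289.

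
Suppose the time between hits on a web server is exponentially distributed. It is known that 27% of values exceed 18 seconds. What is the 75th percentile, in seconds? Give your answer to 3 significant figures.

e^(−λ·18) = 0.27 ⇒ λ = −ln(0.27)/18 = 0.0727407.
75th percentile: 1 − e^(−λt) = 0.75, t = −ln(0.25)/λ = 19.058 seconds.

19.1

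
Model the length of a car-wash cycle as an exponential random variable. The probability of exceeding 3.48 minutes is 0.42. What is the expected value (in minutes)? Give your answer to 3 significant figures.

4.01

e^(−λ·3.48) = 0.42 ⇒ λ = −ln(0.42)/3.48 = 0.249282.
Mean = 1/λ = 4.01152 minutes.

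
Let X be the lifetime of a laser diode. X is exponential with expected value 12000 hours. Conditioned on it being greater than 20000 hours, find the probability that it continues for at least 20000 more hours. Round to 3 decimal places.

The rate is λ = 1/12000 = 0.0000833333 per hour.
By the memoryless property, P(X > 20000+20000 | X > 20000) = P(X > 20000).
P(X > 20000) = e^(−1.6667) ≈ 0.189.

0.189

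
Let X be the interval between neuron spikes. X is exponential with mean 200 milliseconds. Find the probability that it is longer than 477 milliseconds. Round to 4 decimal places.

The rate is λ = 1/200 = 0.005 per millisecond.
P(X > 477) = e^(−λ·477) = e^(−2.385) ≈ 0.0921.

0.0921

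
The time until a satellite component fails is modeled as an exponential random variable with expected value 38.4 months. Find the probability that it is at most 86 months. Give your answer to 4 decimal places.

0.8935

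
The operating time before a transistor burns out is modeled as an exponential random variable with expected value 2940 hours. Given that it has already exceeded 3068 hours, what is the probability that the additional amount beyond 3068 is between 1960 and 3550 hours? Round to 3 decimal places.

0.214

The rate is λ = 1/2940 = 0.000340136 per hour.
Memoryless: the residual past 3068 is again Exp(λ).
P(1960 < residual < 3550) = e^(−λ·1960) − e^(−λ·3550) = 0.51342 − 0.29895 ≈ 0.214.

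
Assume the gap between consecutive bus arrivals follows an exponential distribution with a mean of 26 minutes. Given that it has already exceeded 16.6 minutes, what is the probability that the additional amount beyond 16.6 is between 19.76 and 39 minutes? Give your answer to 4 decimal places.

The rate is λ = 1/26 = 0.0384615 per minute.
Memoryless: the residual past 16.6 is again Exp(λ).
P(19.76 < residual < 39) = e^(−λ·19.76) − e^(−λ·39) = 0.46767 − 0.22313 ≈ 0.2445.

0.2445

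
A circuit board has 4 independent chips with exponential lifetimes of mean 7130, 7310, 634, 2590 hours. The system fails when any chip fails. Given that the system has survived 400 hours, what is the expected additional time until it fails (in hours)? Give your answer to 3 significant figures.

446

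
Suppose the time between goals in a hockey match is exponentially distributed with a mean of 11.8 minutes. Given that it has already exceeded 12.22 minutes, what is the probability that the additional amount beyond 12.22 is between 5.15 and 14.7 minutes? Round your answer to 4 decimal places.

0.3586

The rate is λ = 1/11.8 = 0.0847458 per minute.
Memoryless: the residual past 12.22 is again Exp(λ).
P(5.15 < residual < 14.7) = e^(−λ·5.15) − e^(−λ·14.7) = 0.64633 − 0.28772 ≈ 0.3586.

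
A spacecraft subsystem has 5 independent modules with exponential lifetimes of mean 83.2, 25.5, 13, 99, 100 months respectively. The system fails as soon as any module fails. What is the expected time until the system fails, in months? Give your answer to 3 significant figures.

The first failure time is exponential with rate Σλ_i = 1/83.2 + 1/25.5 + 1/13 + 1/99 + 1/100 = 0.148259 per month.
E[min] = 1/Σλ = 1/0.148259 = 6.74495 months.

6.74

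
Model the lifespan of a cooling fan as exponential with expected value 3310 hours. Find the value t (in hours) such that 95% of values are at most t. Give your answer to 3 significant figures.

9920

The rate is λ = 1/3310 = 0.000302115 per hour.
Set 1 − e^(−λt) = 0.95, so t = −ln(0.05)/λ = 2.9957/0.000302115 ≈ 9915.87 hours.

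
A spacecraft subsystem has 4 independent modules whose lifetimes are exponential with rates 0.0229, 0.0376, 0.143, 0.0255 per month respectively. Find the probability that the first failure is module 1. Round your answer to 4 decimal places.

0.1000

The time to first failure is exponential with rate Σλ = 0.0229 + 0.0376 + 0.143 + 0.0255 = 0.229.
P(module 1 first) = λ_1/Σλ = 0.0229/0.229 ≈ 0.1000.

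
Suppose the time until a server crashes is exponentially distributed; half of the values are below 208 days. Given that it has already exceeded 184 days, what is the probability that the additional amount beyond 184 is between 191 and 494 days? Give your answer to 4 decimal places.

For an exponential, median = ln(2)/λ, so λ = ln 2 / 208 = 0.00333244 per day.
Memoryless: the residual past 184 is again Exp(λ).
P(191 < residual < 494) = e^(−λ·191) − e^(−λ·494) = 0.52914 − 0.19278 ≈ 0.3364.

0.3364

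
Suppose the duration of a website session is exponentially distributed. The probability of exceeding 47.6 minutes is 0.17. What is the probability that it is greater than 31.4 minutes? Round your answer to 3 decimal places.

e^(−λ·47.6) = 0.17 ⇒ λ = −ln(0.17)/47.6 = 0.037226.
P(X > 31.4) = e^(−0.037226·31.4) = e^(−1.1689) ≈ 0.311.

0.311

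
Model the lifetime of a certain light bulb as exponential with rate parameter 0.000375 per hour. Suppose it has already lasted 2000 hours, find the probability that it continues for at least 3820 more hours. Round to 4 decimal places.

By the memoryless property, P(X > 2000+3820 | X > 2000) = P(X > 3820).
P(X > 3820) = e^(−1.4325) ≈ 0.2387.

0.2387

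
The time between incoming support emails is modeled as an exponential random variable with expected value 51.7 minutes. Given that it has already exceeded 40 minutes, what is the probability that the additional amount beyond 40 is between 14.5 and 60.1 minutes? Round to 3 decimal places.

0.443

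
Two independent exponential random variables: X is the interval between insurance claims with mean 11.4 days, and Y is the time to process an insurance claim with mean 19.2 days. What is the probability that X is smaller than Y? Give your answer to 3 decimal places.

λ_1 = 1/11.4 = 0.0877193, λ_2 = 1/19.2 = 0.0520833.
For independent exponentials, P(X < Y) = λ_1/(λ_1+λ_2) = 0.0877193/0.139803 ≈ 0.627.

0.627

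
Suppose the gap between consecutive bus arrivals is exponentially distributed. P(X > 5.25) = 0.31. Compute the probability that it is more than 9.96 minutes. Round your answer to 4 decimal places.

0.1084

e^(−λ·5.25) = 0.31 ⇒ λ = −ln(0.31)/5.25 = 0.223082.
P(X > 9.96) = e^(−0.223082·9.96) = e^(−2.2219) ≈ 0.1084.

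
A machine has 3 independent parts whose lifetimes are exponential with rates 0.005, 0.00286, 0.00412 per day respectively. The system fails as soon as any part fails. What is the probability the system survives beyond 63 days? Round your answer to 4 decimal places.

0.4701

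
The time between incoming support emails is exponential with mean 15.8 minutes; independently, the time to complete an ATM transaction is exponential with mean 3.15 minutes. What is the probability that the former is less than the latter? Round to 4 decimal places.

0.1662

λ_1 = 1/15.8 = 0.0632911, λ_2 = 1/3.15 = 0.31746.
For independent exponentials, P(the former < the latter) = λ_1/(λ_1+λ_2) = 0.0632911/0.380751 ≈ 0.1662.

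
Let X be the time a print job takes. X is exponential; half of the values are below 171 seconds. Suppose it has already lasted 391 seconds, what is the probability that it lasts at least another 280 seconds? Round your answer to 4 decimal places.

For an exponential, median = ln(2)/λ, so λ = ln 2 / 171 = 0.00405349 per second.
P(X > s+t | X > s) = e^(−λ(s+t))/e^(−λs) = e^(−λt), independent of s = 391.
P(X > 280) = e^(−1.135) ≈ 0.3214.

0.3214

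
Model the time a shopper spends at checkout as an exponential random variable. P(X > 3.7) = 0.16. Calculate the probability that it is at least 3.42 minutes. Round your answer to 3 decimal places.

e^(−λ·3.7) = 0.16 ⇒ λ = −ln(0.16)/3.7 = 0.495292.
P(X > 3.42) = e^(−0.495292·3.42) = e^(−1.6939) ≈ 0.184.

0.184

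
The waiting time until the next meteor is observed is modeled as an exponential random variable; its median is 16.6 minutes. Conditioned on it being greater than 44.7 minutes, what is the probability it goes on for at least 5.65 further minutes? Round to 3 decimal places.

0.790

For an exponential, median = ln(2)/λ, so λ = ln 2 / 16.6 = 0.0417559 per minute.
P(X > s+t | X > s) = e^(−λ(s+t))/e^(−λs) = e^(−λt), independent of s = 44.7.
P(X > 5.65) = e^(−0.23592) ≈ 0.790.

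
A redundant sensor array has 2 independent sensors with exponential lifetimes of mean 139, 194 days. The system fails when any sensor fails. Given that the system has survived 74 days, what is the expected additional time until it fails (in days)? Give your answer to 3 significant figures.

First-failure rate Σλ = 1/139 + 1/194 = 0.0123489.
By memorylessness the expected residual is 1/Σλ = 80.979 days, regardless of the 74 already elapsed.

81.0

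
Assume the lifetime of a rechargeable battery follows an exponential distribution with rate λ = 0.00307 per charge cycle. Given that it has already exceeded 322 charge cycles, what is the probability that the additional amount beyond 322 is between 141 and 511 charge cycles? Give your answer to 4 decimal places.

0.4403

Memoryless: the residual past 322 is again Exp(λ).
P(141 < residual < 511) = e^(−λ·141) − e^(−λ·511) = 0.64864 − 0.20830 ≈ 0.4403.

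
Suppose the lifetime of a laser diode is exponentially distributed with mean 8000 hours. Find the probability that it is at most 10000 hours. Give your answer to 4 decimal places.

The rate is λ = 1/8000 = 0.000125 per hour.
P(X ≤ 10000) = 1 − e^(−λ·10000) = 1 − e^(−1.25) ≈ 0.7135.

0.7135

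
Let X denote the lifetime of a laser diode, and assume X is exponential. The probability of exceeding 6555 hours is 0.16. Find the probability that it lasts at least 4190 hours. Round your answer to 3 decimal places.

0.310

e^(−λ·6555) = 0.16 ⇒ λ = −ln(0.16)/6555 = 0.00027957.
P(X > 4190) = e^(−0.00027957·4190) = e^(−1.1714) ≈ 0.310.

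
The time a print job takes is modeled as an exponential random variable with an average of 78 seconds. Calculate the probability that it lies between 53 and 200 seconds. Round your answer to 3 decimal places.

The rate is λ = 1/78 = 0.0128205 per second.
P(53 < X < 200) = e^(−λ·53) − e^(−λ·200) = 0.50688 − 0.07699 ≈ 0.430.

0.430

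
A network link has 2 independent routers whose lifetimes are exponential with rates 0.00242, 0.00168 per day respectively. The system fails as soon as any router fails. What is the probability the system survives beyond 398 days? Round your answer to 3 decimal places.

The time to first failure is exponential with rate Σλ = 0.00242 + 0.00168 = 0.0041.
P(min > 398) = e^(−0.0041·398) = e^(−1.6318) ≈ 0.196.

0.196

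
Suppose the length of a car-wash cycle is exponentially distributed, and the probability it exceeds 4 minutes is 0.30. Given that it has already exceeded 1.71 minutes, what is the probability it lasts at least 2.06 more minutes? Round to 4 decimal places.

From e^(−λ·4) = 0.30, λ = −ln(0.30)/4 = 0.300993.
Memoryless: P(X > 1.71+2.06 | X > 1.71) = P(X > 2.06) = e^(−0.300993·2.06) ≈ 0.5379.

0.5379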